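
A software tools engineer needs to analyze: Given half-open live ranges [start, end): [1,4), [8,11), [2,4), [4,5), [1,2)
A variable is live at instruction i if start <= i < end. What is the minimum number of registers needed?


Live ranges:
  Var0: [1, 4)
  Var1: [8, 11)
  Var2: [2, 4)
  Var3: [4, 5)
  Var4: [1, 2)
Sweep-line events (position, delta, active):
  pos=1 start -> active=1
  pos=1 start -> active=2
  pos=2 end -> active=1
  pos=2 start -> active=2
  pos=4 end -> active=1
  pos=4 end -> active=0
  pos=4 start -> active=1
  pos=5 end -> active=0
  pos=8 start -> active=1
  pos=11 end -> active=0
Maximum simultaneous active: 2
Minimum registers needed: 2

2


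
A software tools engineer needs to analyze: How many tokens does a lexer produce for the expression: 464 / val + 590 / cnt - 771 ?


Scanning '464 / val + 590 / cnt - 771'
Token 1: '464' -> integer_literal
Token 2: '/' -> operator
Token 3: 'val' -> identifier
Token 4: '+' -> operator
Token 5: '590' -> integer_literal
Token 6: '/' -> operator
Token 7: 'cnt' -> identifier
Token 8: '-' -> operator
Token 9: '771' -> integer_literal
Total tokens: 9

9


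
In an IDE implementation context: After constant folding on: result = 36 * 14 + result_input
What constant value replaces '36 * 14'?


Identifying constant sub-expression:
  Original: result = 36 * 14 + result_input
  36 and 14 are both compile-time constants
  Evaluating: 36 * 14 = 504
  After folding: result = 504 + result_input

504


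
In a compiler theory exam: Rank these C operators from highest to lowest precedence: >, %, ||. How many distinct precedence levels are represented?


Looking up precedence for each operator:
  > -> precedence 4
  % -> precedence 6
  || -> precedence 1
Sorted highest to lowest: %, >, ||
Distinct precedence values: [6, 4, 1]
Number of distinct levels: 3

3


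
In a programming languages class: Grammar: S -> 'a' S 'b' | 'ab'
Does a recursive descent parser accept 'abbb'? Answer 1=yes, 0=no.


Grammar accepts strings of the form a^n b^n (n >= 1)
Word: 'abbb'
Counting: 1 a's and 3 b's
Check: 1 == 3? No
Mismatch: a-count != b-count
Rejected

0


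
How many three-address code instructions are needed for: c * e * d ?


Expression: c * e * d
Generating three-address code (respecting * over +/- precedence):
  Instruction 1: t1 = c * e
  Instruction 2: t2 = t1 * d
Total instructions: 2

2


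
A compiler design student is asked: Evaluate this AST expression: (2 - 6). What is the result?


Expression: (2 - 6)
Evaluating step by step:
  2 - 6 = -4
Result: -4

-4


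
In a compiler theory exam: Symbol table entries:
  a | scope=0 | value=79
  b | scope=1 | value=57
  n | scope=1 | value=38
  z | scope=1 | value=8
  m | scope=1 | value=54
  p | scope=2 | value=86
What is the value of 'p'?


Searching symbol table for 'p':
  a | scope=0 | value=79
  b | scope=1 | value=57
  n | scope=1 | value=38
  z | scope=1 | value=8
  m | scope=1 | value=54
  p | scope=2 | value=86 <- MATCH
Found 'p' at scope 2 with value 86

86


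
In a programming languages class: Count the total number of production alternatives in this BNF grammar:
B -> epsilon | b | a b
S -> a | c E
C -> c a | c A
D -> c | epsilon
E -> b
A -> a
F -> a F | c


Counting alternatives per rule:
  B: 3 alternative(s)
  S: 2 alternative(s)
  C: 2 alternative(s)
  D: 2 alternative(s)
  E: 1 alternative(s)
  A: 1 alternative(s)
  F: 2 alternative(s)
Sum: 3 + 2 + 2 + 2 + 1 + 1 + 2 = 13

13


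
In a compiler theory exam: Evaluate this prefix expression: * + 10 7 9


Parsing prefix expression: * + 10 7 9
Step 1: Innermost operation '+ 10 7'
  10 + 7 = 17
Step 2: Outer operation '* [17] 9'
  17 * 9 = 153

153


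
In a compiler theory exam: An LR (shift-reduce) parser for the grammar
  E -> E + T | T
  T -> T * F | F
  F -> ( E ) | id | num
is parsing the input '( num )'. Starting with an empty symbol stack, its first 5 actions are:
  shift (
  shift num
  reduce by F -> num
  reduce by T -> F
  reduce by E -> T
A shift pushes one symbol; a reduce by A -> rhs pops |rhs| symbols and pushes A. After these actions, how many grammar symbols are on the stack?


Tracking the symbol stack through each action:
  Action 1: shift '(' : push -> stack = [(] (size 1)
  Action 2: shift 'num' : push -> stack = [(, num] (size 2)
  Action 3: reduce by F -> num : pop 1, push F -> stack = [(, F] (size 2)
  Action 4: reduce by T -> F : pop 1, push T -> stack = [(, T] (size 2)
  Action 5: reduce by E -> T : pop 1, push E -> stack = [(, E] (size 2)
Final stack size: 2

2


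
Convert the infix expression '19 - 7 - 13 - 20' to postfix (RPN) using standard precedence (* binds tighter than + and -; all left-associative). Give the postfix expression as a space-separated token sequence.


Applying the shunting-yard algorithm:
  Operand 19 -> output
  Push '-' onto operator stack -> op-stack: [-]
  Operand 7 -> output
  See '-' (prec 1); top '-' (prec 1) >= it -> pop '-' to output
  Push '-' onto operator stack -> op-stack: [-]
  Operand 13 -> output
  See '-' (prec 1); top '-' (prec 1) >= it -> pop '-' to output
  Push '-' onto operator stack -> op-stack: [-]
  Operand 20 -> output
  End of input: pop '-' to output
Postfix result: 19 7 - 13 - 20 -

19 7 - 13 - 20 -


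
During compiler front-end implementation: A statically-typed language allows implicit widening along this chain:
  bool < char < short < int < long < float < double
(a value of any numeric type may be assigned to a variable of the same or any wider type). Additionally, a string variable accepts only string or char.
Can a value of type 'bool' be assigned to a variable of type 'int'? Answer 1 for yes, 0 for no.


Target variable type: int
Source value type: bool
Numeric ranks: bool=0, int=3
Widening allowed iff rank(source) <= rank(target): 0 <= 3? Yes
Result: 1

1


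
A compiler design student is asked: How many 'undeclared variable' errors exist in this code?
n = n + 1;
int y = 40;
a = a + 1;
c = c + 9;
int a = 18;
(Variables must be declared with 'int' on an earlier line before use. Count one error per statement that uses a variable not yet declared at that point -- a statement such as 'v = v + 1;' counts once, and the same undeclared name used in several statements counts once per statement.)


Scanning code line by line:
  Line 1: use 'n' -> ERROR (undeclared)
  Line 2: declare 'y' -> declared = ['y']
  Line 3: use 'a' -> ERROR (undeclared)
  Line 4: use 'c' -> ERROR (undeclared)
  Line 5: declare 'a' -> declared = ['a', 'y']
Total undeclared variable errors: 3

3


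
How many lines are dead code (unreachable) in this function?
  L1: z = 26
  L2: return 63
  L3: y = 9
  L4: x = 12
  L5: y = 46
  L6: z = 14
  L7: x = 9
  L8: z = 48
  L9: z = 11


Analyzing control flow:
  L1: reachable (before return)
  L2: reachable (return statement)
  L3: DEAD (after return at L2)
  L4: DEAD (after return at L2)
  L5: DEAD (after return at L2)
  L6: DEAD (after return at L2)
  L7: DEAD (after return at L2)
  L8: DEAD (after return at L2)
  L9: DEAD (after return at L2)
Return at L2, total lines = 9
Dead lines: L3 through L9
Count: 7

7


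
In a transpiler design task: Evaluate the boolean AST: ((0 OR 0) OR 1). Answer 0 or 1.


Step 1: Evaluate inner node
  0 OR 0 = 0
Step 2: Evaluate root node
  0 OR 1 = 1

1


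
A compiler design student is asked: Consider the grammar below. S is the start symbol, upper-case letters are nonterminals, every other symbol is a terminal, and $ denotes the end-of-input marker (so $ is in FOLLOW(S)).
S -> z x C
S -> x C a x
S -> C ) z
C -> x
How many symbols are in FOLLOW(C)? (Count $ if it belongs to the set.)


S is the start symbol and does not occur in any rule body, so FOLLOW(S) = {$}.
Examining every occurrence of C in a rule body:
  S -> z x C : C is at the right end -> add FOLLOW(S) = {$}
  S -> x C a x : C is followed by terminal 'a' -> add 'a'
  S -> C ) z : C is followed by terminal ')' -> add ')'
  C -> x : C does not occur in the body -> contributes nothing
FOLLOW(C) = {), a, $}
Count: 3

3


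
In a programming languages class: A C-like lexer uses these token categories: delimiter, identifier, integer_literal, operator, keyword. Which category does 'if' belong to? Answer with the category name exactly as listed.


Token: 'if'
Checking categories:
  identifier: no
  integer_literal: no
  operator: no
  keyword: YES
  delimiter: no
Category: keyword

keyword


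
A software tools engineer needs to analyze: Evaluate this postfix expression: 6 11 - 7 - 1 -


Processing tokens left to right:
Push 6, Push 11
Pop 6 and 11, compute 6 - 11 = -5, push -5
Push 7
Pop -5 and 7, compute -5 - 7 = -12, push -12
Push 1
Pop -12 and 1, compute -12 - 1 = -13, push -13
Stack result: -13

-13


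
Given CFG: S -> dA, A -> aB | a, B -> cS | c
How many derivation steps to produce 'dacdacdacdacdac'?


Grammar: S -> dA, A -> aB | a, B -> cS | c
Deriving 'dacdacdacdacdac':
Step 1: S -> dA => dA
Step 2: A -> aB => daB
Step 3: B -> cS => dacS
Step 4: S -> dA => dacdA
Step 5: A -> aB => dacdaB
Step 6: B -> cS => dacdacS
Step 7: S -> dA => dacdacdA
Step 8: A -> aB => dacdacdaB
Step 9: B -> cS => dacdacdacS
Step 10: S -> dA => dacdacdacdA
Step 11: A -> aB => dacdacdacdaB
Step 12: B -> cS => dacdacdacdacS
Step 13: S -> dA => dacdacdacdacdA
Step 14: A -> aB => dacdacdacdacdaB
Step 15: B -> c => dacdacdacdacdac
Total derivation steps: 15

15


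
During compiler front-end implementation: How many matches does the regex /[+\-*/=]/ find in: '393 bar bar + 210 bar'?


Pattern: /[+\-*/=]/ (operators)
Input: '393 bar bar + 210 bar'
Scanning for matches:
  Match 1: '+'
Total matches: 1

1


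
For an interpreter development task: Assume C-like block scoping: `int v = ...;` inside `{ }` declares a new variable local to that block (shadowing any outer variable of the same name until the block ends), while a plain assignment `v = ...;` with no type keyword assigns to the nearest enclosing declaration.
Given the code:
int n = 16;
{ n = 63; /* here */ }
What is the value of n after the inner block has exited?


Analyzing scoping rules:
Outer scope: declares n = 16
Inner block: 'n = 63;' has no type keyword, so it is an assignment to the outer n (no shadowing)
The assignment changed the outer variable itself, so the new value persists after the block -> 63
Result: 63

63


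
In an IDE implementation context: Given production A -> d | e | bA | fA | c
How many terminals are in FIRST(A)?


Production: A -> d | e | bA | fA | c
Examining each alternative for leading terminals:
  A -> d : first terminal = 'd'
  A -> e : first terminal = 'e'
  A -> bA : first terminal = 'b'
  A -> fA : first terminal = 'f'
  A -> c : first terminal = 'c'
FIRST(A) = {b, c, d, e, f}
Count: 5

5


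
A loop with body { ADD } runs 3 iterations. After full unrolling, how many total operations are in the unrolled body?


Loop body operations: ADD (1 op per iteration)
Unrolling 3 iterations:
  Iteration 1: ADD (1 ops)
  Iteration 2: ADD (1 ops)
  Iteration 3: ADD (1 ops)
Total: 3 iterations * 1 ops/iter = 3 operations

3


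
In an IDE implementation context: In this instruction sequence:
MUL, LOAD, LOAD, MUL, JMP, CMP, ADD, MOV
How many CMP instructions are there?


Scanning instruction sequence for CMP:
  Position 1: MUL
  Position 2: LOAD
  Position 3: LOAD
  Position 4: MUL
  Position 5: JMP
  Position 6: CMP <- MATCH
  Position 7: ADD
  Position 8: MOV
Matches at positions: [6]
Total CMP count: 1

1


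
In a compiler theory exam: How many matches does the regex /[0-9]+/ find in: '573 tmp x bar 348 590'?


Pattern: /[0-9]+/ (int literals)
Input: '573 tmp x bar 348 590'
Scanning for matches:
  Match 1: '573'
  Match 2: '348'
  Match 3: '590'
Total matches: 3

3


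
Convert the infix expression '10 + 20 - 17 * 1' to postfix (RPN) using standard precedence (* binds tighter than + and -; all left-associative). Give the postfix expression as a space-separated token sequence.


Applying the shunting-yard algorithm:
  Operand 10 -> output
  Push '+' onto operator stack -> op-stack: [+]
  Operand 20 -> output
  See '-' (prec 1); top '+' (prec 1) >= it -> pop '+' to output
  Push '-' onto operator stack -> op-stack: [-]
  Operand 17 -> output
  Push '*' onto operator stack -> op-stack: [-, *]
  Operand 1 -> output
  End of input: pop '*' to output
  End of input: pop '-' to output
Postfix result: 10 20 + 17 1 * -

10 20 + 17 1 * -


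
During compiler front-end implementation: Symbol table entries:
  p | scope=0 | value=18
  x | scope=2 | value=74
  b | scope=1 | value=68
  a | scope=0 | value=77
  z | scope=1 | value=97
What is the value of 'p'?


Searching symbol table for 'p':
  p | scope=0 | value=18 <- MATCH
  x | scope=2 | value=74
  b | scope=1 | value=68
  a | scope=0 | value=77
  z | scope=1 | value=97
Found 'p' at scope 0 with value 18

18


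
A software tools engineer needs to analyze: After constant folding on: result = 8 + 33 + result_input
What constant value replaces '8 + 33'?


Identifying constant sub-expression:
  Original: result = 8 + 33 + result_input
  8 and 33 are both compile-time constants
  Evaluating: 8 + 33 = 41
  After folding: result = 41 + result_input

41


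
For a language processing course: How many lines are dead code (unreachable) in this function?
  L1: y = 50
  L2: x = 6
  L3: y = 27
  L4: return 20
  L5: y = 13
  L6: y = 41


Analyzing control flow:
  L1: reachable (before return)
  L2: reachable (before return)
  L3: reachable (before return)
  L4: reachable (return statement)
  L5: DEAD (after return at L4)
  L6: DEAD (after return at L4)
Return at L4, total lines = 6
Dead lines: L5 through L6
Count: 2

2


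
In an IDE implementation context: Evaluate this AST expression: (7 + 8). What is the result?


Expression: (7 + 8)
Evaluating step by step:
  7 + 8 = 15
Result: 15

15


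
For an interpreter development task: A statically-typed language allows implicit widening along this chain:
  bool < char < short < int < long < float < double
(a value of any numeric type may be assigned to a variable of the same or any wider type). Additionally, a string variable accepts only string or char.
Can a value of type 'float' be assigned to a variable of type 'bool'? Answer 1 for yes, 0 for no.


Target variable type: bool
Source value type: float
Numeric ranks: float=5, bool=0
Widening allowed iff rank(source) <= rank(target): 5 <= 0? No
Result: 0

0


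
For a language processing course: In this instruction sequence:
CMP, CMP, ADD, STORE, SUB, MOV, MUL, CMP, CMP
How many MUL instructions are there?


Scanning instruction sequence for MUL:
  Position 1: CMP
  Position 2: CMP
  Position 3: ADD
  Position 4: STORE
  Position 5: SUB
  Position 6: MOV
  Position 7: MUL <- MATCH
  Position 8: CMP
  Position 9: CMP
Matches at positions: [7]
Total MUL count: 1

1


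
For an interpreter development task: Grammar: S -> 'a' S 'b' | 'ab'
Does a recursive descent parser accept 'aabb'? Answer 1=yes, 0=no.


Grammar accepts strings of the form a^n b^n (n >= 1)
Word: 'aabb'
Counting: 2 a's and 2 b's
Check: 2 == 2? Yes
Derivation (S -> aSb applied 1 time(s), then S -> ab): S => aSb => aabb
Accepted

1


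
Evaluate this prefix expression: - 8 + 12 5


Parsing prefix expression: - 8 + 12 5
Step 1: Innermost operation '+ 12 5'
  12 + 5 = 17
Step 2: Outer operation '- 8 [17]'
  8 - 17 = -9

-9


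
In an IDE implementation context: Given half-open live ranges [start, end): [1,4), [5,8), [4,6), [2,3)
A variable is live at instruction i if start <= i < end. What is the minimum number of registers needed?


Live ranges:
  Var0: [1, 4)
  Var1: [5, 8)
  Var2: [4, 6)
  Var3: [2, 3)
Sweep-line events (position, delta, active):
  pos=1 start -> active=1
  pos=2 start -> active=2
  pos=3 end -> active=1
  pos=4 end -> active=0
  pos=4 start -> active=1
  pos=5 start -> active=2
  pos=6 end -> active=1
  pos=8 end -> active=0
Maximum simultaneous active: 2
Minimum registers needed: 2

2


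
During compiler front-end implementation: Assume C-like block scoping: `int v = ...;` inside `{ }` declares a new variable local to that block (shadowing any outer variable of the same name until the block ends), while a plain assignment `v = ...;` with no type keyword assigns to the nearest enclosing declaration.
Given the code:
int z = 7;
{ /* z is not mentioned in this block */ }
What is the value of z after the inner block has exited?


Analyzing scoping rules:
Outer scope: declares z = 7
Inner block: z is neither redeclared nor assigned -> unchanged
After the block -> 7
Result: 7

7


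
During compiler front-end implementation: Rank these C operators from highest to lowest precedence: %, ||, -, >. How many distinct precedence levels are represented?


Looking up precedence for each operator:
  % -> precedence 6
  || -> precedence 1
  - -> precedence 5
  > -> precedence 4
Sorted highest to lowest: %, -, >, ||
Distinct precedence values: [6, 5, 4, 1]
Number of distinct levels: 4

4


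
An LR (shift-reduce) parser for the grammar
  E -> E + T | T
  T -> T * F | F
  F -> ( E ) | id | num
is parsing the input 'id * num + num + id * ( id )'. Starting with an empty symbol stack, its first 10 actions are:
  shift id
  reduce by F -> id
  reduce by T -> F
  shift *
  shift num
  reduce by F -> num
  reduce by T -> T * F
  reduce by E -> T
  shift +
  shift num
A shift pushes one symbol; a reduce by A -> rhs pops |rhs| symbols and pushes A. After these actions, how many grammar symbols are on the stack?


Tracking the symbol stack through each action:
  Action 1: shift 'id' : push -> stack = [id] (size 1)
  Action 2: reduce by F -> id : pop 1, push F -> stack = [F] (size 1)
  Action 3: reduce by T -> F : pop 1, push T -> stack = [T] (size 1)
  Action 4: shift '*' : push -> stack = [T, *] (size 2)
  Action 5: shift 'num' : push -> stack = [T, *, num] (size 3)
  Action 6: reduce by F -> num : pop 1, push F -> stack = [T, *, F] (size 3)
  Action 7: reduce by T -> T * F : pop 3, push T -> stack = [T] (size 1)
  Action 8: reduce by E -> T : pop 1, push E -> stack = [E] (size 1)
  Action 9: shift '+' : push -> stack = [E, +] (size 2)
  Action 10: shift 'num' : push -> stack = [E, +, num] (size 3)
Final stack size: 3

3


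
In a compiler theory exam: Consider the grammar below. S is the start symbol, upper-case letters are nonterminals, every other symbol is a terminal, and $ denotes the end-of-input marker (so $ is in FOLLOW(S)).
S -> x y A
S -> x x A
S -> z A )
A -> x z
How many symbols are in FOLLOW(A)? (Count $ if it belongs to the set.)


S is the start symbol and does not occur in any rule body, so FOLLOW(S) = {$}.
Examining every occurrence of A in a rule body:
  S -> x y A : A is at the right end -> add FOLLOW(S) = {$}
  S -> x x A : A is at the right end -> add FOLLOW(S) = {$} (already in the set)
  S -> z A ) : A is followed by terminal ')' -> add ')'
  A -> x z : A does not occur in the body -> contributes nothing
FOLLOW(A) = {), $}
Count: 2

2


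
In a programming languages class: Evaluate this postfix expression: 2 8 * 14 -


Processing tokens left to right:
Push 2, Push 8
Pop 2 and 8, compute 2 * 8 = 16, push 16
Push 14
Pop 16 and 14, compute 16 - 14 = 2, push 2
Stack result: 2

2


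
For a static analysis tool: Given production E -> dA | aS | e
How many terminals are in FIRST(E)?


Production: E -> dA | aS | e
Examining each alternative for leading terminals:
  E -> dA : first terminal = 'd'
  E -> aS : first terminal = 'a'
  E -> e : first terminal = 'e'
FIRST(E) = {a, d, e}
Count: 3

3


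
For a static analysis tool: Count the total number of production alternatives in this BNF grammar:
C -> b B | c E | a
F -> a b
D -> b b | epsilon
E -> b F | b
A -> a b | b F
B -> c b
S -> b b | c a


Counting alternatives per rule:
  C: 3 alternative(s)
  F: 1 alternative(s)
  D: 2 alternative(s)
  E: 2 alternative(s)
  A: 2 alternative(s)
  B: 1 alternative(s)
  S: 2 alternative(s)
Sum: 3 + 1 + 2 + 2 + 2 + 1 + 2 = 13

13


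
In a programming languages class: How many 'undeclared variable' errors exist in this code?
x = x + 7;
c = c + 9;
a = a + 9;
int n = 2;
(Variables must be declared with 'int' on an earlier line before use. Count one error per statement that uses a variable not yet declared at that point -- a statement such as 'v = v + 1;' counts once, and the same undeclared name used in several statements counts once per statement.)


Scanning code line by line:
  Line 1: use 'x' -> ERROR (undeclared)
  Line 2: use 'c' -> ERROR (undeclared)
  Line 3: use 'a' -> ERROR (undeclared)
  Line 4: declare 'n' -> declared = ['n']
Total undeclared variable errors: 3

3


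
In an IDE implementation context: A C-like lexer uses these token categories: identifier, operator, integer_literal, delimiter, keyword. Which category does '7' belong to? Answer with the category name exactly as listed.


Token: '7'
Checking categories:
  identifier: no
  integer_literal: YES
  operator: no
  keyword: no
  delimiter: no
Category: integer_literal

integer_literal


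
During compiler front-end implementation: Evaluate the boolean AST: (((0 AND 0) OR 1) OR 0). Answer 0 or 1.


Step 1: Evaluate inner node
  0 AND 0 = 0
Step 2: Evaluate next node
  0 OR 1 = 1
Step 3: Evaluate root node
  1 OR 0 = 1

1


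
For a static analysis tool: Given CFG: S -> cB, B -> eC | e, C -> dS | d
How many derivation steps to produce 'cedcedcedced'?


Grammar: S -> cB, B -> eC | e, C -> dS | d
Deriving 'cedcedcedced':
Step 1: S -> cB => cB
Step 2: B -> eC => ceC
Step 3: C -> dS => cedS
Step 4: S -> cB => cedcB
Step 5: B -> eC => cedceC
Step 6: C -> dS => cedcedS
Step 7: S -> cB => cedcedcB
Step 8: B -> eC => cedcedceC
Step 9: C -> dS => cedcedcedS
Step 10: S -> cB => cedcedcedcB
Step 11: B -> eC => cedcedcedceC
Step 12: C -> d => cedcedcedced
Total derivation steps: 12

12


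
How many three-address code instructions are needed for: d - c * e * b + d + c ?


Expression: d - c * e * b + d + c
Generating three-address code (respecting * over +/- precedence):
  Instruction 1: t1 = c * e
  Instruction 2: t2 = t1 * b
  Instruction 3: t3 = d - t2
  Instruction 4: t4 = t3 + d
  Instruction 5: t5 = t4 + c
Total instructions: 5

5


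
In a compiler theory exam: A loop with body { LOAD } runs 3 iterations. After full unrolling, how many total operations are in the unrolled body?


Loop body operations: LOAD (1 op per iteration)
Unrolling 3 iterations:
  Iteration 1: LOAD (1 ops)
  Iteration 2: LOAD (1 ops)
  Iteration 3: LOAD (1 ops)
Total: 3 iterations * 1 ops/iter = 3 operations

3


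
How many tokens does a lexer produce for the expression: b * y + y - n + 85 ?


Scanning 'b * y + y - n + 85'
Token 1: 'b' -> identifier
Token 2: '*' -> operator
Token 3: 'y' -> identifier
Token 4: '+' -> operator
Token 5: 'y' -> identifier
Token 6: '-' -> operator
Token 7: 'n' -> identifier
Token 8: '+' -> operator
Token 9: '85' -> integer_literal
Total tokens: 9

9


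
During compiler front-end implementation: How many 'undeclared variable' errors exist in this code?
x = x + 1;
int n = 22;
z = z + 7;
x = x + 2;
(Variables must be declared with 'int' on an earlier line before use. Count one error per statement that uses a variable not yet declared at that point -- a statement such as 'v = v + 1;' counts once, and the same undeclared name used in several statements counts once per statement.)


Scanning code line by line:
  Line 1: use 'x' -> ERROR (undeclared)
  Line 2: declare 'n' -> declared = ['n']
  Line 3: use 'z' -> ERROR (undeclared)
  Line 4: use 'x' -> ERROR (undeclared)
Total undeclared variable errors: 3

3


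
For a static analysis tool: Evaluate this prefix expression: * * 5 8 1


Parsing prefix expression: * * 5 8 1
Step 1: Innermost operation '* 5 8'
  5 * 8 = 40
Step 2: Outer operation '* [40] 1'
  40 * 1 = 40

40


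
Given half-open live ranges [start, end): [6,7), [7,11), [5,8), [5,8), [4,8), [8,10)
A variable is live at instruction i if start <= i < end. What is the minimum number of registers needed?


Live ranges:
  Var0: [6, 7)
  Var1: [7, 11)
  Var2: [5, 8)
  Var3: [5, 8)
  Var4: [4, 8)
  Var5: [8, 10)
Sweep-line events (position, delta, active):
  pos=4 start -> active=1
  pos=5 start -> active=2
  pos=5 start -> active=3
  pos=6 start -> active=4
  pos=7 end -> active=3
  pos=7 start -> active=4
  pos=8 end -> active=3
  pos=8 end -> active=2
  pos=8 end -> active=1
  pos=8 start -> active=2
  pos=10 end -> active=1
  pos=11 end -> active=0
Maximum simultaneous active: 4
Minimum registers needed: 4

4


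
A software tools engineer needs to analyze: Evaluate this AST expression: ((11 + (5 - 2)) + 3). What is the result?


Expression: ((11 + (5 - 2)) + 3)
Evaluating step by step:
  5 - 2 = 3
  11 + 3 = 14
  14 + 3 = 17
Result: 17

17


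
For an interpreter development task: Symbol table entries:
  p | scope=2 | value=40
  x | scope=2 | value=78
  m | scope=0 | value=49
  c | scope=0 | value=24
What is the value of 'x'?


Searching symbol table for 'x':
  p | scope=2 | value=40
  x | scope=2 | value=78 <- MATCH
  m | scope=0 | value=49
  c | scope=0 | value=24
Found 'x' at scope 2 with value 78

78


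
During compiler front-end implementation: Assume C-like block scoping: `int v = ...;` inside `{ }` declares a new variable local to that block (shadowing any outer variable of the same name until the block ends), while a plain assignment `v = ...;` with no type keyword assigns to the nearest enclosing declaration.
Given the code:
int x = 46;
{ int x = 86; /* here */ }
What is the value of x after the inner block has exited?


Analyzing scoping rules:
Outer scope: declares x = 46
Inner block: 'int x = 86;' declares a NEW x that shadows the outer one
When the block exits the inner x goes out of scope; the outer x was never modified -> 46
Result: 46

46


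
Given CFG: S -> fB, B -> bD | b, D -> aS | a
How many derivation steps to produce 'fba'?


Grammar: S -> fB, B -> bD | b, D -> aS | a
Deriving 'fba':
Step 1: S -> fB => fB
Step 2: B -> bD => fbD
Step 3: D -> a => fba
Total derivation steps: 3

3


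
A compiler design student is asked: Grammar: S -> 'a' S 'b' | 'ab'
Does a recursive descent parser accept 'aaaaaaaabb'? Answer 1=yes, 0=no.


Grammar accepts strings of the form a^n b^n (n >= 1)
Word: 'aaaaaaaabb'
Counting: 8 a's and 2 b's
Check: 8 == 2? No
Mismatch: a-count != b-count
Rejected

0


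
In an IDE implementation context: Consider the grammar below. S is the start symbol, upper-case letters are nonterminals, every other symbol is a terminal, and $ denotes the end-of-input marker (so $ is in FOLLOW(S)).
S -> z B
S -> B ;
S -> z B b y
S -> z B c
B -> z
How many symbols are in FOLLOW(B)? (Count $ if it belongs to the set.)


S is the start symbol and does not occur in any rule body, so FOLLOW(S) = {$}.
Examining every occurrence of B in a rule body:
  S -> z B : B is at the right end -> add FOLLOW(S) = {$}
  S -> B ; : B is followed by terminal ';' -> add ';'
  S -> z B b y : B is followed by terminal 'b' -> add 'b'
  S -> z B c : B is followed by terminal 'c' -> add 'c'
  B -> z : B does not occur in the body -> contributes nothing
FOLLOW(B) = {;, b, c, $}
Count: 4

4


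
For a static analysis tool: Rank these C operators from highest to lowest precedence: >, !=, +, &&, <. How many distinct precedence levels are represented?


Looking up precedence for each operator:
  > -> precedence 4
  != -> precedence 3
  + -> precedence 5
  && -> precedence 2
  < -> precedence 4
Sorted highest to lowest: +, >, <, !=, &&
Distinct precedence values: [5, 4, 3, 2]
Number of distinct levels: 4

4


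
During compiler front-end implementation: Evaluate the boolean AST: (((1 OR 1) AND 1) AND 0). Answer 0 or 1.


Step 1: Evaluate inner node
  1 OR 1 = 1
Step 2: Evaluate next node
  1 AND 1 = 1
Step 3: Evaluate root node
  1 AND 0 = 0

0


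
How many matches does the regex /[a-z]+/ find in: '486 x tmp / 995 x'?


Pattern: /[a-z]+/ (identifiers)
Input: '486 x tmp / 995 x'
Scanning for matches:
  Match 1: 'x'
  Match 2: 'tmp'
  Match 3: 'x'
Total matches: 3

3


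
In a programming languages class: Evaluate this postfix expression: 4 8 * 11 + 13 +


Processing tokens left to right:
Push 4, Push 8
Pop 4 and 8, compute 4 * 8 = 32, push 32
Push 11
Pop 32 and 11, compute 32 + 11 = 43, push 43
Push 13
Pop 43 and 13, compute 43 + 13 = 56, push 56
Stack result: 56

56


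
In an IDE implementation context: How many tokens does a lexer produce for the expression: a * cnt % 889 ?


Scanning 'a * cnt % 889'
Token 1: 'a' -> identifier
Token 2: '*' -> operator
Token 3: 'cnt' -> identifier
Token 4: '%' -> operator
Token 5: '889' -> integer_literal
Total tokens: 5

5


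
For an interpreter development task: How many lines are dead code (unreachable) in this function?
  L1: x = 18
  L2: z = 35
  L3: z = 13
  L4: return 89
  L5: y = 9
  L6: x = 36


Analyzing control flow:
  L1: reachable (before return)
  L2: reachable (before return)
  L3: reachable (before return)
  L4: reachable (return statement)
  L5: DEAD (after return at L4)
  L6: DEAD (after return at L4)
Return at L4, total lines = 6
Dead lines: L5 through L6
Count: 2

2


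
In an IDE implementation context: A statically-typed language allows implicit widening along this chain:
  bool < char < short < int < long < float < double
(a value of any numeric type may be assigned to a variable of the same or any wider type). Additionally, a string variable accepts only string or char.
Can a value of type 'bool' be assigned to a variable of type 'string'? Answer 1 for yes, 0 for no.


Target variable type: string
Source value type: bool
Rule: string accepts only {string, char}
  source 'bool' in {string, char}? No
Result: 0

0


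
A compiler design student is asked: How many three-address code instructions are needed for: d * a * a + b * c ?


Expression: d * a * a + b * c
Generating three-address code (respecting * over +/- precedence):
  Instruction 1: t1 = d * a
  Instruction 2: t2 = t1 * a
  Instruction 3: t3 = b * c
  Instruction 4: t4 = t2 + t3
Total instructions: 4

4


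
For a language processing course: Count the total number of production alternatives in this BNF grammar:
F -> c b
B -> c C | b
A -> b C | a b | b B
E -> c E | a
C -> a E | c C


Counting alternatives per rule:
  F: 1 alternative(s)
  B: 2 alternative(s)
  A: 3 alternative(s)
  E: 2 alternative(s)
  C: 2 alternative(s)
Sum: 1 + 2 + 3 + 2 + 2 = 10

10


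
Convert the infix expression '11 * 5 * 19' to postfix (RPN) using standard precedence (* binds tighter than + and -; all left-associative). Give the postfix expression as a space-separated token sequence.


Applying the shunting-yard algorithm:
  Operand 11 -> output
  Push '*' onto operator stack -> op-stack: [*]
  Operand 5 -> output
  See '*' (prec 2); top '*' (prec 2) >= it -> pop '*' to output
  Push '*' onto operator stack -> op-stack: [*]
  Operand 19 -> output
  End of input: pop '*' to output
Postfix result: 11 5 * 19 *

11 5 * 19 *


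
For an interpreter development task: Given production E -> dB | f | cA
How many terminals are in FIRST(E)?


Production: E -> dB | f | cA
Examining each alternative for leading terminals:
  E -> dB : first terminal = 'd'
  E -> f : first terminal = 'f'
  E -> cA : first terminal = 'c'
FIRST(E) = {c, d, f}
Count: 3

3


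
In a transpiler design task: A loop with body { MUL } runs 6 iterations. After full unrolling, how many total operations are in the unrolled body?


Loop body operations: MUL (1 op per iteration)
Unrolling 6 iterations:
  Iteration 1: MUL (1 ops)
  Iteration 2: MUL (1 ops)
  Iteration 3: MUL (1 ops)
  Iteration 4: MUL (1 ops)
  Iteration 5: MUL (1 ops)
  Iteration 6: MUL (1 ops)
Total: 6 iterations * 1 ops/iter = 6 operations

6


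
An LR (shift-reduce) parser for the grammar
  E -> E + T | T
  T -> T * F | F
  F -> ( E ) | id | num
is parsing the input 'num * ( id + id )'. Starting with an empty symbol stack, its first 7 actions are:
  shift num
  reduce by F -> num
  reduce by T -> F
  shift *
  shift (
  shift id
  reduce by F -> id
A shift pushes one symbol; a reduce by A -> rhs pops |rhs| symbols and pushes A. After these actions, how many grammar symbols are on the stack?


Tracking the symbol stack through each action:
  Action 1: shift 'num' : push -> stack = [num] (size 1)
  Action 2: reduce by F -> num : pop 1, push F -> stack = [F] (size 1)
  Action 3: reduce by T -> F : pop 1, push T -> stack = [T] (size 1)
  Action 4: shift '*' : push -> stack = [T, *] (size 2)
  Action 5: shift '(' : push -> stack = [T, *, (] (size 3)
  Action 6: shift 'id' : push -> stack = [T, *, (, id] (size 4)
  Action 7: reduce by F -> id : pop 1, push F -> stack = [T, *, (, F] (size 4)
Final stack size: 4

4


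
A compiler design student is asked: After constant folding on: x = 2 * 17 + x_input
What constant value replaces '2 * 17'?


Identifying constant sub-expression:
  Original: x = 2 * 17 + x_input
  2 and 17 are both compile-time constants
  Evaluating: 2 * 17 = 34
  After folding: x = 34 + x_input

34


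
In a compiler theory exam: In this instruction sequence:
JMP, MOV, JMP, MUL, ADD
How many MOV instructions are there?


Scanning instruction sequence for MOV:
  Position 1: JMP
  Position 2: MOV <- MATCH
  Position 3: JMP
  Position 4: MUL
  Position 5: ADD
Matches at positions: [2]
Total MOV count: 1

1


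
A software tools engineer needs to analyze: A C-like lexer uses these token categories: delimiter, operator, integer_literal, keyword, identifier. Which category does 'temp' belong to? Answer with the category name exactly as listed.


Token: 'temp'
Checking categories:
  identifier: YES
  integer_literal: no
  operator: no
  keyword: no
  delimiter: no
Category: identifier

identifier


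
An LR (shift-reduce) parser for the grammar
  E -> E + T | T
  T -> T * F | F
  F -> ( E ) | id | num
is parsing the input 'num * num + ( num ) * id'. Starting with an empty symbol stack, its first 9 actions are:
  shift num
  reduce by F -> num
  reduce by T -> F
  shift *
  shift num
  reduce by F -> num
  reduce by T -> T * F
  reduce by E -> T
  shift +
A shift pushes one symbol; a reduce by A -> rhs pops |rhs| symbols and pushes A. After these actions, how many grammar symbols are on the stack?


Tracking the symbol stack through each action:
  Action 1: shift 'num' : push -> stack = [num] (size 1)
  Action 2: reduce by F -> num : pop 1, push F -> stack = [F] (size 1)
  Action 3: reduce by T -> F : pop 1, push T -> stack = [T] (size 1)
  Action 4: shift '*' : push -> stack = [T, *] (size 2)
  Action 5: shift 'num' : push -> stack = [T, *, num] (size 3)
  Action 6: reduce by F -> num : pop 1, push F -> stack = [T, *, F] (size 3)
  Action 7: reduce by T -> T * F : pop 3, push T -> stack = [T] (size 1)
  Action 8: reduce by E -> T : pop 1, push E -> stack = [E] (size 1)
  Action 9: shift '+' : push -> stack = [E, +] (size 2)
Final stack size: 2

2


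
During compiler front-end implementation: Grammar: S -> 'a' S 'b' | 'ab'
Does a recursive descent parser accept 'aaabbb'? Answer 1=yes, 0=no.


Grammar accepts strings of the form a^n b^n (n >= 1)
Word: 'aaabbb'
Counting: 3 a's and 3 b's
Check: 3 == 3? Yes
Derivation (S -> aSb applied 2 time(s), then S -> ab): S => aSb => aaSbb => aaabbb
Accepted

1


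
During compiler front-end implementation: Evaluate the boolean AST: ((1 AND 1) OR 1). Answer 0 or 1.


Step 1: Evaluate inner node
  1 AND 1 = 1
Step 2: Evaluate root node
  1 OR 1 = 1

1


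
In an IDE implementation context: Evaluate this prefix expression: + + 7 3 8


Parsing prefix expression: + + 7 3 8
Step 1: Innermost operation '+ 7 3'
  7 + 3 = 10
Step 2: Outer operation '+ [10] 8'
  10 + 8 = 18

18


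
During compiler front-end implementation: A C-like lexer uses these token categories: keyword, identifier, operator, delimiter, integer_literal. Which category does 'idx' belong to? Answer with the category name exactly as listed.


Token: 'idx'
Checking categories:
  identifier: YES
  integer_literal: no
  operator: no
  keyword: no
  delimiter: no
Category: identifier

identifier


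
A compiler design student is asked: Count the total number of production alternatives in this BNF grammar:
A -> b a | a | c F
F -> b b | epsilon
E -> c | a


Counting alternatives per rule:
  A: 3 alternative(s)
  F: 2 alternative(s)
  E: 2 alternative(s)
Sum: 3 + 2 + 2 = 7

7


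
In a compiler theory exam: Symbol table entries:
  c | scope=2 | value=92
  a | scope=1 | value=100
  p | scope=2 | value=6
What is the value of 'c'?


Searching symbol table for 'c':
  c | scope=2 | value=92 <- MATCH
  a | scope=1 | value=100
  p | scope=2 | value=6
Found 'c' at scope 2 with value 92

92


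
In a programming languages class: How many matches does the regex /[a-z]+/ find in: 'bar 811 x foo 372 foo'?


Pattern: /[a-z]+/ (identifiers)
Input: 'bar 811 x foo 372 foo'
Scanning for matches:
  Match 1: 'bar'
  Match 2: 'x'
  Match 3: 'foo'
  Match 4: 'foo'
Total matches: 4

4


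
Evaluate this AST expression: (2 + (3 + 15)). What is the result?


Expression: (2 + (3 + 15))
Evaluating step by step:
  3 + 15 = 18
  2 + 18 = 20
Result: 20

20


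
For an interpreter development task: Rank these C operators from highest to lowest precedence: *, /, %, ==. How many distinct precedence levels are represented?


Looking up precedence for each operator:
  * -> precedence 6
  / -> precedence 6
  % -> precedence 6
  == -> precedence 3
Sorted highest to lowest: *, /, %, ==
Distinct precedence values: [6, 3]
Number of distinct levels: 2

2


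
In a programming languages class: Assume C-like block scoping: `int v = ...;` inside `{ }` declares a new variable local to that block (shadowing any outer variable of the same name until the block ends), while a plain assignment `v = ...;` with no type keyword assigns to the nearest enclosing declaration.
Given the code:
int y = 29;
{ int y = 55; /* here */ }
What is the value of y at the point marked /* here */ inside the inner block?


Analyzing scoping rules:
Outer scope: declares y = 29
Inner block: 'int y = 55;' declares a NEW y that shadows the outer one
Inside the block the inner declaration is in scope -> 55
Result: 55

55


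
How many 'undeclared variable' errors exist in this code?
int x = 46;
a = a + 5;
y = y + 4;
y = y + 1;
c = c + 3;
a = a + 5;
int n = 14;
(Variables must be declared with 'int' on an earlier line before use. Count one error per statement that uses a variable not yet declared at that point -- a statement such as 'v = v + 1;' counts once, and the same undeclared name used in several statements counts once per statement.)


Scanning code line by line:
  Line 1: declare 'x' -> declared = ['x']
  Line 2: use 'a' -> ERROR (undeclared)
  Line 3: use 'y' -> ERROR (undeclared)
  Line 4: use 'y' -> ERROR (undeclared)
  Line 5: use 'c' -> ERROR (undeclared)
  Line 6: use 'a' -> ERROR (undeclared)
  Line 7: declare 'n' -> declared = ['n', 'x']
Total undeclared variable errors: 5

5


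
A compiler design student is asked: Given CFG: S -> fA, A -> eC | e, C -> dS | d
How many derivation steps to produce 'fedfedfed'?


Grammar: S -> fA, A -> eC | e, C -> dS | d
Deriving 'fedfedfed':
Step 1: S -> fA => fA
Step 2: A -> eC => feC
Step 3: C -> dS => fedS
Step 4: S -> fA => fedfA
Step 5: A -> eC => fedfeC
Step 6: C -> dS => fedfedS
Step 7: S -> fA => fedfedfA
Step 8: A -> eC => fedfedfeC
Step 9: C -> d => fedfedfed
Total derivation steps: 9

9


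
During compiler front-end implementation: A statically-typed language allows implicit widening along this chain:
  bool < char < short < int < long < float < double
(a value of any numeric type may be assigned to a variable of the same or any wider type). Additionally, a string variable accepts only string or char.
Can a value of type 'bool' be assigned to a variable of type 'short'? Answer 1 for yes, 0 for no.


Target variable type: short
Source value type: bool
Numeric ranks: bool=0, short=2
Widening allowed iff rank(source) <= rank(target): 0 <= 2? Yes
Result: 1

1
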